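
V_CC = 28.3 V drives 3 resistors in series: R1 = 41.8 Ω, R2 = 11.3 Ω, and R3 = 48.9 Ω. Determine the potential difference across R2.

V ≈ 3.14 V

ΣR = 41.8 + 11.3 + 48.9 = 102.0 Ω.
V = V_CC · R/ΣR = 28.3 × 0.1108 = 3.135 V.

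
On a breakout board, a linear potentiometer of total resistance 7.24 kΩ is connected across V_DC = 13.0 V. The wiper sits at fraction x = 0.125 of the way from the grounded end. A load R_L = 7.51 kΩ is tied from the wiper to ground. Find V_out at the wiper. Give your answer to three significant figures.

Lower segment x·R_p = 0.9050 kΩ; upper segment (1−x)·R_p = 6.335 kΩ.
(x·R_p) ‖ R_L = 0.8077 kΩ.
Then V_out = V_DC · 0.8077/(6.335 + 0.8077) = 1.470 V.

V_out ≈ 1.47 V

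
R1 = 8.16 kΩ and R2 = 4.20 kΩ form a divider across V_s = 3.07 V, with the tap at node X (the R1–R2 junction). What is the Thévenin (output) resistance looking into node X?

Looking into X with the source shorted: R_th = R1·R2/(R1+R2) = 8.160 × 4.20/12.36 = 2.773 kΩ.

R_th ≈ 2.77 kΩ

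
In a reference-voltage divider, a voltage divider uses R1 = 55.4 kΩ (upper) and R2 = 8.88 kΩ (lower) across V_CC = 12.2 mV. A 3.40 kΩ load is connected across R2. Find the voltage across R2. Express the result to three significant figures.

R2 ‖ R_L = (8.88 × 3.40)/(8.88 + 3.40) = 2.459 kΩ.
Voltage divider with the loaded lower leg: V_out = 12.2 × 2.459/(55.4 + 2.459) = 12.2 × 0.04249 = 0.5184 mV.

V_out ≈ 0.518 mV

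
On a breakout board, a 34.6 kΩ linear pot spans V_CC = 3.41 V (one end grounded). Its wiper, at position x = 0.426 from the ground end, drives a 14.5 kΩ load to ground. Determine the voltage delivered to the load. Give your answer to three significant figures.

Lower segment x·R_p = 14.74 kΩ; upper segment (1−x)·R_p = 19.86 kΩ.
Lower segment in parallel with the load: 14.74 ‖ 14.5 = 7.309 kΩ.
Then V_out = V_CC · 7.309/(19.86 + 7.309) = 0.9174 V.

V_out ≈ 0.917 V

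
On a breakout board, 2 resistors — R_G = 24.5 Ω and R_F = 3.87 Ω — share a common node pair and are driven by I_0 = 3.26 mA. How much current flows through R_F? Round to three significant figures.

I ≈ 2.82 mA

With just two branches, the current splits inversely with resistance.
So I = 3.26 × 24.5/28.37 = 2.815 mA.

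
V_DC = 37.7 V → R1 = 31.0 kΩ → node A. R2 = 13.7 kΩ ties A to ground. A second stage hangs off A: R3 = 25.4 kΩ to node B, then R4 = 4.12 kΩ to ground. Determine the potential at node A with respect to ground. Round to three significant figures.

V_A ≈ 8.74 V

The second stage (R3 + R4 = 29.52 kΩ) loads node A in parallel with R2.
Effective lower resistance at A: R2 ‖ 29.52 = 9.357 kΩ.
So V_A = 37.7 × 0.2319 = 8.741 V.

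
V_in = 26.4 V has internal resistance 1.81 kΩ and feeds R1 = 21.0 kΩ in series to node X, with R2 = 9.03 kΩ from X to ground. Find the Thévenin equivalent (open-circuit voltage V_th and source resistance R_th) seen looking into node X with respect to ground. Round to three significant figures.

R1' = 1.81 + 21.0 = 22.81 kΩ (source resistance + R1).
V_th is the unloaded tap voltage: V_in · R2/(R1'+R2) = 26.4 × 0.2836 = 7.487 V.
Zeroing V_in shorts the top of R1' to ground, so R_th = R1' ‖ R2 = 6.469 kΩ.

V_th ≈ 7.49 V, R_th ≈ 6.47 kΩ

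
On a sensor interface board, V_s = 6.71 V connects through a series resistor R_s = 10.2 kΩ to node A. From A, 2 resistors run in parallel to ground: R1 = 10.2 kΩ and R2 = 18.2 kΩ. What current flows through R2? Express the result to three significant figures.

I ≈ 0.144 mA

Combine the parallel branches: R_p = (1/10.2 + 1/18.2)⁻¹ = 6.537 kΩ.
V_A by voltage divider: V_A = 6.71 × 6.537/(10.2 + 6.537) = 2.621 V.
I(R2) = V_A / R2 = 2.621/18.2 = 0.1440 mA.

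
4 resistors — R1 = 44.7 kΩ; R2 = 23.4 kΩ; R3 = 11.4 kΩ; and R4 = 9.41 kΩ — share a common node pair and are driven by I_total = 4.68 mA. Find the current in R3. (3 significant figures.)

Conductances: ΣG = 1/44.7 + 1/23.4 + 1/11.4 + 1/9.41 = 0.2591 (1/kΩ).
By the current-divider rule, I = I_total · G_k/ΣG = 4.68 × 0.3386 = 1.584 mA.

I ≈ 1.58 mA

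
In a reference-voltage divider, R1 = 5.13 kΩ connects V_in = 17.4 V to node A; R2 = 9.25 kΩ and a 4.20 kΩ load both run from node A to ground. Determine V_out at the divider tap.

V_out ≈ 6.27 V

R2 ‖ R_L = (9.25 × 4.20)/(9.25 + 4.20) = 2.888 kΩ.
Now apply the divider: V_out = 17.4 × 0.3602 = 6.268 V.
(Unloaded it would be 11.2 V; the load pulls it down.)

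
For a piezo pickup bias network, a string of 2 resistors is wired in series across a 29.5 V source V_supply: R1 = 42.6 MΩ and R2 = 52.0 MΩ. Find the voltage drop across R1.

ΣR = 42.6 + 52.0 = 94.60 MΩ.
Voltage divider: V = V_supply · (42.60 / 94.60) = 29.5 × 0.4503 = 13.28 V.

V ≈ 13.3 V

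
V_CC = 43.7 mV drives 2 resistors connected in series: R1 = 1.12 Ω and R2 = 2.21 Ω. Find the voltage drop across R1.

V ≈ 14.7 mV

Total series resistance ΣR = 1.12 + 2.21 = 3.330 Ω.
V = V_CC · R/ΣR = 43.7 × 0.3363 = 14.70 mV.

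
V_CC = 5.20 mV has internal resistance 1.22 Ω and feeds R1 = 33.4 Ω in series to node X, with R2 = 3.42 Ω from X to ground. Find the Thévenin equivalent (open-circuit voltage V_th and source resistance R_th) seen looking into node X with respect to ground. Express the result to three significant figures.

V_th ≈ 0.468 mV, R_th ≈ 3.11 Ω

R1' = 1.22 + 33.4 = 34.62 Ω (source resistance + R1).
V_th is the unloaded tap voltage: V_CC · R2/(R1'+R2) = 5.20 × 0.08991 = 0.4675 mV.
Zeroing V_CC shorts the top of R1' to ground, so R_th = R1' ‖ R2 = 3.113 Ω.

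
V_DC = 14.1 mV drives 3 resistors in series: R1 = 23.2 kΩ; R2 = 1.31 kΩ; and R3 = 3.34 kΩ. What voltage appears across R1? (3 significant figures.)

V ≈ 11.7 mV

Series total: ΣR = 23.2 + 1.31 + 3.34 = 27.85 kΩ.
Voltage divider: V = V_DC · (23.20 / 27.85) = 14.1 × 0.8330 = 11.75 mV.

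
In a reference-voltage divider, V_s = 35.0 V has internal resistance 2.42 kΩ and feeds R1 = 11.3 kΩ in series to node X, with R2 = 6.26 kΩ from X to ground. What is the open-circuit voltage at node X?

R1' = 2.42 + 11.3 = 13.72 kΩ (source resistance + R1).
V_th is the unloaded tap voltage: V_s · R2/(R1'+R2) = 35.0 × 0.3133 = 10.97 V.

V_th ≈ 11.0 V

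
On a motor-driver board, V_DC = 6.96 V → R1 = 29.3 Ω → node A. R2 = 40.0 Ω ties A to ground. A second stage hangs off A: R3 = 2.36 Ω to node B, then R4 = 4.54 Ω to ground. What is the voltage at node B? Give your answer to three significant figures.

Node A sees R2 in parallel with the series input of stage 2, R3 + R4 = 6.900 Ω.
Effective lower resistance at A: R2 ‖ 6.900 = 5.885 Ω.
First divider: V_A = V_DC · 5.885/(29.3 + 5.885) = 1.164 V.
Then the unloaded second divider: V_B = V_A × R4/(R3+R4) = 1.164 × 0.6580 = 0.7659 V.

V_B ≈ 0.766 V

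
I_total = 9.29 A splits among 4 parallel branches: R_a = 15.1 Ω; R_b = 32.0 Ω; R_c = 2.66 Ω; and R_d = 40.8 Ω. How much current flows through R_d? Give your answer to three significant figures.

I ≈ 0.457 A

Conductances: ΣG = 1/15.1 + 1/32.0 + 1/2.66 + 1/40.8 = 0.4979 (1/Ω).
R_d takes the fraction G_k/ΣG = 0.02451/0.4979 = 0.04922, so I = 9.29 × 0.04922 = 0.4573 A.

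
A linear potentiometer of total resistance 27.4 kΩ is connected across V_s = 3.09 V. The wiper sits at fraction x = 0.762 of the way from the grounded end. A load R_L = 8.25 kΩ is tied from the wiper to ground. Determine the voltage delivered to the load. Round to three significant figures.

Lower segment x·R_p = 20.88 kΩ; upper segment (1−x)·R_p = 6.521 kΩ.
(x·R_p) ‖ R_L = 5.913 kΩ.
V_out = 3.09 × 5.913/(6.521 + 5.913) = 1.469 V.

V_out ≈ 1.47 V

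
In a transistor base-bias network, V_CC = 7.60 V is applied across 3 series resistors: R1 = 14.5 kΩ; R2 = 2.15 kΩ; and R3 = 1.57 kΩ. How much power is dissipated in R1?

The common current is I = 7.60/18.22 = 0.4171 mA.
P = I²R = 0.1740 × 14.5 = 2.523 mW.

P ≈ 2.52 mW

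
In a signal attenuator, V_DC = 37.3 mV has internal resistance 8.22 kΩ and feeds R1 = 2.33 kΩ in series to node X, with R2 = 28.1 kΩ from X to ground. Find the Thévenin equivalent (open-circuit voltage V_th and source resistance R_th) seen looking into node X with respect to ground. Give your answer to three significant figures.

R1' = 8.22 + 2.33 = 10.55 kΩ (source resistance + R1).
V_th is the unloaded tap voltage: V_DC · R2/(R1'+R2) = 37.3 × 0.7270 = 27.12 mV.
Zeroing V_DC shorts the top of R1' to ground, so R_th = R1' ‖ R2 = 7.670 kΩ.

V_th ≈ 27.1 mV, R_th ≈ 7.67 kΩ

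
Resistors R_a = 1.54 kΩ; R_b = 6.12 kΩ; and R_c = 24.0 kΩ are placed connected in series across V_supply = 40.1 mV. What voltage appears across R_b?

ΣR = 1.54 + 6.12 + 24.0 = 31.66 kΩ.
V = V_supply · R/ΣR = 40.1 × 0.1933 = 7.751 mV.

V ≈ 7.75 mV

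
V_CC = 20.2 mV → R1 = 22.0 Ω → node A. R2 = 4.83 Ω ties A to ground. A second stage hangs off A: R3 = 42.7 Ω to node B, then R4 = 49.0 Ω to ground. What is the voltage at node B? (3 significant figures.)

Looking into the second stage from A: R3 + R4 = 91.70 Ω appears in parallel with R2.
R2 ‖ (R3+R4) = 4.588 Ω.
So V_A = 20.2 × 0.1726 = 3.486 mV.
Then the unloaded second divider: V_B = V_A × R4/(R3+R4) = 3.486 × 0.5344 = 1.863 mV.

V_B ≈ 1.86 mV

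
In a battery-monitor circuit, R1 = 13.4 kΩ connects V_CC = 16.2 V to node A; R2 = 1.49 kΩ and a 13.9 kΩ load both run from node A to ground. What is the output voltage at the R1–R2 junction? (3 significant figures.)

The load sits in parallel with R2, giving an effective lower resistance R2' = R2·R_L/(R2+R_L) = 1.346 kΩ.
Then V_out = V_CC · R2'/(R1 + R2') = 16.2 × 1.346/14.75 = 1.478 V.

V_out ≈ 1.48 V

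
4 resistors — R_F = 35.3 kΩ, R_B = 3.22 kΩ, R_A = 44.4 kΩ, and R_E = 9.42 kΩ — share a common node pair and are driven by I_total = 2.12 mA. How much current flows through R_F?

I ≈ 0.128 mA

Conductances: ΣG = 1/35.3 + 1/3.22 + 1/44.4 + 1/9.42 = 0.4676 (1/kΩ).
Current divider: I(R_F) = I_total · G_k/ΣG = 2.12 × (0.02833/0.4676) = 2.12 × 0.06059 = 0.1284 mA.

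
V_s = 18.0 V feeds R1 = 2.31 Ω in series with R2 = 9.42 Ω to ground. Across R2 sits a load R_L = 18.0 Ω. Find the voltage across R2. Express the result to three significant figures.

V_out ≈ 13.1 V

The load sits in parallel with R2, giving an effective lower resistance R2' = R2·R_L/(R2+R_L) = 6.184 Ω.
Then V_out = V_s · R2'/(R1 + R2') = 18.0 × 6.184/8.494 = 13.10 V.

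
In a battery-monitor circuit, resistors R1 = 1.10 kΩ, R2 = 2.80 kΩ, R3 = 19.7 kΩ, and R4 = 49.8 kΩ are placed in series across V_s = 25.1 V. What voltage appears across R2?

Total series resistance ΣR = 1.10 + 2.80 + 19.7 + 49.8 = 73.40 kΩ.
By the voltage-divider rule, V = 25.1 × 2.800/73.40 = 0.9575 V.

V ≈ 0.957 V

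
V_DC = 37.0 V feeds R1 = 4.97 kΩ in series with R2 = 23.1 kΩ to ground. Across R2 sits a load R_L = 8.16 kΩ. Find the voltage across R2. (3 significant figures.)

V_out ≈ 20.3 V

R2 ‖ R_L = (23.1 × 8.16)/(23.1 + 8.16) = 6.030 kΩ.
Voltage divider with the loaded lower leg: V_out = 37.0 × 6.030/(4.97 + 6.030) = 37.0 × 0.5482 = 20.28 V.
(Unloaded it would be 30.4 V; the load pulls it down.)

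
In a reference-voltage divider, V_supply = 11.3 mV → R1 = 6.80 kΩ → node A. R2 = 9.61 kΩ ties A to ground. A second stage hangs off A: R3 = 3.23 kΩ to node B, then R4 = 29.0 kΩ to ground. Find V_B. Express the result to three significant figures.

V_B ≈ 5.30 mV

The second stage (R3 + R4 = 32.23 kΩ) loads node A in parallel with R2.
R2 ‖ (R3+R4) = 7.403 kΩ.
V_A = 11.3 × 7.403/(6.80 + 7.403) = 5.890 mV.
V_B = V_A × 0.8998 = 5.300 mV.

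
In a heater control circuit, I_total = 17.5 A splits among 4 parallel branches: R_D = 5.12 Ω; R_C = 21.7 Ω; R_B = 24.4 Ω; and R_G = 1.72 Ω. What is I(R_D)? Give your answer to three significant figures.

I ≈ 3.96 A

Total conductance ΣG = 1/5.12 + 1/21.7 + 1/24.4 + 1/1.72 = 0.8638 (units of 1/Ω).
By the current-divider rule, I = I_total · G_k/ΣG = 17.5 × 0.2261 = 3.957 A.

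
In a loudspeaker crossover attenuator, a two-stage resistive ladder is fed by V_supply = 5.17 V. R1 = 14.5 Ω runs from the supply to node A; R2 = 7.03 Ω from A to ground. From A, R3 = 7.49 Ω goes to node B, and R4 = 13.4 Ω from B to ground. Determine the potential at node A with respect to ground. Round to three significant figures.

V_A ≈ 1.38 V

The second stage (R3 + R4 = 20.89 Ω) loads node A in parallel with R2.
Effective lower resistance at A: R2 ‖ 20.89 = 5.260 Ω.
First divider: V_A = V_supply · 5.260/(14.5 + 5.260) = 1.376 V.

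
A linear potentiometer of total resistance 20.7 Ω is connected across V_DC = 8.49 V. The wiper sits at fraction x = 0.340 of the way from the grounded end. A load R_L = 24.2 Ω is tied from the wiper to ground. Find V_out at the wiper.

V_out ≈ 2.42 V

The pot divides into 13.66 Ω above the wiper and 7.038 Ω below.
R_L loads the lower segment: effective lower R = 5.452 Ω.
Loaded-divider output: V_out = 8.49 × 0.2852 = 2.422 V.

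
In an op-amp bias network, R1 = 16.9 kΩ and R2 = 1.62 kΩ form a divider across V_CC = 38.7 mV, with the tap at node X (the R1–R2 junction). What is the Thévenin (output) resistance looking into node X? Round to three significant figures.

R_th ≈ 1.48 kΩ

With V_CC suppressed (replaced by a short), R_th = R1 ‖ R2 = (16.90 × 1.62)/(16.90 + 1.62) = 1.478 kΩ.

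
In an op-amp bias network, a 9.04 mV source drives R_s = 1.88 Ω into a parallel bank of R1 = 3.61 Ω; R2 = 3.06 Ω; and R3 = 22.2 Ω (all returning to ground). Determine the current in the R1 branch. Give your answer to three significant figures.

Combine the parallel branches: R_p = (1/3.61 + 1/3.06 + 1/22.2)⁻¹ = 1.541 Ω.
V_A by voltage divider: V_A = 9.04 × 1.541/(1.88 + 1.541) = 4.072 mV.
I(R1) = V_A / R1 = 4.072/3.61 = 1.128 mA.

I ≈ 1.13 mA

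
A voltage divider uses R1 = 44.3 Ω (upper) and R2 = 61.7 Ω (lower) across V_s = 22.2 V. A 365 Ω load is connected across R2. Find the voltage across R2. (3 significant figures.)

The load sits in parallel with R2, giving an effective lower resistance R2' = R2·R_L/(R2+R_L) = 52.78 Ω.
Then V_out = V_s · R2'/(R1 + R2') = 22.2 × 52.78/97.08 = 12.07 V.
(Unloaded it would be 12.9 V; the load pulls it down.)

V_out ≈ 12.1 V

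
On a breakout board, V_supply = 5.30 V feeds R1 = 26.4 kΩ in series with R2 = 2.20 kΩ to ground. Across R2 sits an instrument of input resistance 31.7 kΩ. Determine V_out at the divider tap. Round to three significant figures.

R2 ‖ R_L = (2.20 × 31.7)/(2.20 + 31.7) = 2.057 kΩ.
Then V_out = V_supply · R2'/(R1 + R2') = 5.30 × 2.057/28.46 = 0.3831 V.
(Unloaded it would be 0.408 V; the load pulls it down.)

V_out ≈ 0.383 V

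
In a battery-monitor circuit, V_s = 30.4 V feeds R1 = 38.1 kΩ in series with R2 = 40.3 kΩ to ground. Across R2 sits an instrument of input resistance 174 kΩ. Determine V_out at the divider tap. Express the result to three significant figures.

V_out ≈ 14.0 V

First combine the lower leg with the load: R2 ‖ R_L = 32.72 kΩ.
Then V_out = V_s · R2'/(R1 + R2') = 30.4 × 32.72/70.82 = 14.05 V.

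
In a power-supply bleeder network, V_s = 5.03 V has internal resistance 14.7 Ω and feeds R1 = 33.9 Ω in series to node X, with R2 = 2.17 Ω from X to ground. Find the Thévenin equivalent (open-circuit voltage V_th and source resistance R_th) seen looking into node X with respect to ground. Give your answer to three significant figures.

R1' = 14.7 + 33.9 = 48.60 Ω (source resistance + R1).
Open-circuit (no load on X): V_th = V_s · R2/(R1' + R2) = 5.03 × 2.17/(48.60 + 2.17) = 0.2150 V.
Looking into X with the source shorted: R_th = R1'·R2/(R1'+R2) = 48.60 × 2.17/50.77 = 2.077 Ω.

V_th ≈ 0.215 V, R_th ≈ 2.08 Ω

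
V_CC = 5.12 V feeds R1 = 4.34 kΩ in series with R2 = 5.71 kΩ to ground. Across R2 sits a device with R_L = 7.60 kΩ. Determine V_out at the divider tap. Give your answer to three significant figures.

V_out ≈ 2.20 V

R2 ‖ R_L = (5.71 × 7.60)/(5.71 + 7.60) = 3.260 kΩ.
Now apply the divider: V_out = 5.12 × 0.4290 = 2.196 V.
(Unloaded it would be 2.91 V; the load pulls it down.)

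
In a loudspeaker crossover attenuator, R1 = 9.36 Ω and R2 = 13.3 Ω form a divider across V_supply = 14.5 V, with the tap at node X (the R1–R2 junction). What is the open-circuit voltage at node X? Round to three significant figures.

Open-circuit (no load on X): V_th = V_supply · R2/(R1 + R2) = 14.5 × 13.3/(9.360 + 13.3) = 8.511 V.

V_th ≈ 8.51 V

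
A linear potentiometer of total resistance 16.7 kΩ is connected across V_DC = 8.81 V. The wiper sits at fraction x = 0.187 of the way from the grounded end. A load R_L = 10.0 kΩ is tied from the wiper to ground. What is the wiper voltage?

The pot divides into 13.58 kΩ above the wiper and 3.123 kΩ below.
Lower segment in parallel with the load: 3.123 ‖ 10.0 = 2.380 kΩ.
Loaded-divider output: V_out = 8.81 × 0.1491 = 1.314 V.

V_out ≈ 1.31 V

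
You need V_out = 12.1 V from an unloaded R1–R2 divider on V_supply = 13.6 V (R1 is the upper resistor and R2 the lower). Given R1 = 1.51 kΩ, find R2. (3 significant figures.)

R2 ≈ 12.2 kΩ

The divider ratio is R2/(R1+R2) = 12.1/13.6 = 0.8897.
R2 = R1 · 0.8897/(1 − 0.8897) = 12.18 kΩ.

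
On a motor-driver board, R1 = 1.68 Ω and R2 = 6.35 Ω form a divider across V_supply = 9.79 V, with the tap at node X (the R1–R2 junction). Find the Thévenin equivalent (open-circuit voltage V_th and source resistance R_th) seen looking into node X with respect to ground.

V_th ≈ 7.74 V, R_th ≈ 1.33 Ω

Open-circuit (no load on X): V_th = V_supply · R2/(R1 + R2) = 9.79 × 6.35/(1.680 + 6.35) = 7.742 V.
With V_supply suppressed (replaced by a short), R_th = R1 ‖ R2 = (1.680 × 6.35)/(1.680 + 6.35) = 1.329 Ω.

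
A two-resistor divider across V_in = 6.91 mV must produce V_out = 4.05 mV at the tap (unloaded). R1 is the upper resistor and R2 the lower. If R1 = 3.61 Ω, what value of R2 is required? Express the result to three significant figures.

Required fraction k = V_out/V_in = 0.5861.
So R2 = R1 · V_out/(V_in − V_out) = 3.61 × 4.05/(6.91 − 4.05) = 3.61 × 1.416 = 5.112 Ω.

R2 ≈ 5.11 Ω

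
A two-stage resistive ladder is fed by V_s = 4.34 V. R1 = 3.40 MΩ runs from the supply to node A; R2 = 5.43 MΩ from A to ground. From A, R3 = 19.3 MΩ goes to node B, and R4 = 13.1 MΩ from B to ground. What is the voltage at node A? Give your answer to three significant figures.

Node A sees R2 in parallel with the series input of stage 2, R3 + R4 = 32.40 MΩ.
R2 ‖ (R3+R4) = 4.651 MΩ.
First divider: V_A = V_s · 4.651/(3.40 + 4.651) = 2.507 V.

V_A ≈ 2.51 V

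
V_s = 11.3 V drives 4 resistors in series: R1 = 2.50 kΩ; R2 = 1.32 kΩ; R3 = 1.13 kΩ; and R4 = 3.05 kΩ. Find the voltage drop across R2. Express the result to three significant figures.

Total series resistance ΣR = 2.50 + 1.32 + 1.13 + 3.05 = 8.000 kΩ.
V = V_s · R/ΣR = 11.3 × 0.1650 = 1.865 V.

V ≈ 1.86 V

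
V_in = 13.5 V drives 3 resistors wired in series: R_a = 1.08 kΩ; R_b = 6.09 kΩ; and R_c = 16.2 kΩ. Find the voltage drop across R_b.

Total series resistance ΣR = 1.08 + 6.09 + 16.2 = 23.37 kΩ.
V = V_in · R/ΣR = 13.5 × 0.2606 = 3.518 V.

V ≈ 3.52 V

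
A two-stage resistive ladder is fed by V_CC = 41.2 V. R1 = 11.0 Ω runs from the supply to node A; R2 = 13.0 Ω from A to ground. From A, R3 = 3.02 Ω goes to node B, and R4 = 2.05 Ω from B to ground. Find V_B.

Node A sees R2 in parallel with the series input of stage 2, R3 + R4 = 5.070 Ω.
R2 ‖ (R3+R4) = 3.647 Ω.
First divider: V_A = V_CC · 3.647/(11.0 + 3.647) = 10.26 V.
Stage 2 is unloaded, so V_B = V_A · R4/(R3+R4) = 10.26 × 2.05/5.070 = 4.148 V.

V_B ≈ 4.15 V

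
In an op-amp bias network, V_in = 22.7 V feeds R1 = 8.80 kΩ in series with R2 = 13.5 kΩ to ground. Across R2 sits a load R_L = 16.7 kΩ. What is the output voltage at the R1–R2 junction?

R2 ‖ R_L = (13.5 × 16.7)/(13.5 + 16.7) = 7.465 kΩ.
Then V_out = V_in · R2'/(R1 + R2') = 22.7 × 7.465/16.27 = 10.42 V.
(Unloaded it would be 13.7 V; the load pulls it down.)

V_out ≈ 10.4 V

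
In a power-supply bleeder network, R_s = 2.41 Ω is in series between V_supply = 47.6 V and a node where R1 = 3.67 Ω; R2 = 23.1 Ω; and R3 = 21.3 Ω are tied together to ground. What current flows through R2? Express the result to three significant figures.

Combine the parallel branches: R_p = (1/3.67 + 1/23.1 + 1/21.3)⁻¹ = 2.757 Ω.
Node voltage V_A = V_supply · R_p/(R_s + R_p) = 47.6 × 0.5336 = 25.40 V.
Branch current I = V_A/R2 = 25.40/23.1 = 1.099 A.

I ≈ 1.10 A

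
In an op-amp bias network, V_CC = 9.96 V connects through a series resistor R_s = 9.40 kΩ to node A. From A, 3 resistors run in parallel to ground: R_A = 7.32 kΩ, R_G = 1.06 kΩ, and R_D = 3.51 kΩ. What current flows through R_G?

Equivalent of the parallel group: R_p = 0.7326 kΩ.
V_A by voltage divider: V_A = 9.96 × 0.7326/(9.40 + 0.7326) = 0.7202 V.
Branch current I = V_A/R_G = 0.7202/1.06 = 0.6794 mA.

I ≈ 0.679 mA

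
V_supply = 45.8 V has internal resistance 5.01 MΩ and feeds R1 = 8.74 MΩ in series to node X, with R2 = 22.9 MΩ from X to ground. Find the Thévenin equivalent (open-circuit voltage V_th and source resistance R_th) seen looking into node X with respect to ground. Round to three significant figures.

R1' = 5.01 + 8.74 = 13.75 MΩ (source resistance + R1).
With X open, the divider is unloaded: V_th = 45.8 × 22.9/36.65 = 28.62 V.
Zeroing V_supply shorts the top of R1' to ground, so R_th = R1' ‖ R2 = 8.591 MΩ.

V_th ≈ 28.6 V, R_th ≈ 8.59 MΩ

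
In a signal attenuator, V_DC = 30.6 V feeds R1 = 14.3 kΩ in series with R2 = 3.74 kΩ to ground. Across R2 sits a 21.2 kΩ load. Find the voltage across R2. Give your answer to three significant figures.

V_out ≈ 5.57 V

First combine the lower leg with the load: R2 ‖ R_L = 3.179 kΩ.
Voltage divider with the loaded lower leg: V_out = 30.6 × 3.179/(14.3 + 3.179) = 30.6 × 0.1819 = 5.566 V.
(Unloaded it would be 6.34 V; the load pulls it down.)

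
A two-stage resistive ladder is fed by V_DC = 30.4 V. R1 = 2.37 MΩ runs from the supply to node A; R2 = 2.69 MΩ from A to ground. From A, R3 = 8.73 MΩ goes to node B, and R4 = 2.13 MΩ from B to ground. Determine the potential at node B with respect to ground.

Looking into the second stage from A: R3 + R4 = 10.86 MΩ appears in parallel with R2.
R2 ‖ (R3+R4) = 2.156 MΩ.
First divider: V_A = V_DC · 2.156/(2.37 + 2.156) = 14.48 V.
Then the unloaded second divider: V_B = V_A × R4/(R3+R4) = 14.48 × 0.1961 = 2.840 V.

V_B ≈ 2.84 V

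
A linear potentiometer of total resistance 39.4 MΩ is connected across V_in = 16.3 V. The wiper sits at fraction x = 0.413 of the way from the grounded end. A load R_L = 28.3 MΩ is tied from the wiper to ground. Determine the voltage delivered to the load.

V_out ≈ 5.03 V

Split the track: R_lower = x·R_p = 16.27 MΩ, R_upper = (1−x)·R_p = 23.13 MΩ.
R_L loads the lower segment: effective lower R = 10.33 MΩ.
V_out = 16.3 × 10.33/(23.13 + 10.33) = 5.033 V.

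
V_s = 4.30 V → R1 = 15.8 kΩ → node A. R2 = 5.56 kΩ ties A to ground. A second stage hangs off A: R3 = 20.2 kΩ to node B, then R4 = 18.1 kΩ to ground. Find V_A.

V_A ≈ 1.01 V

The second stage (R3 + R4 = 38.30 kΩ) loads node A in parallel with R2.
Effective lower resistance at A: R2 ‖ 38.30 = 4.855 kΩ.
V_A = 4.30 × 4.855/(15.8 + 4.855) = 1.011 V.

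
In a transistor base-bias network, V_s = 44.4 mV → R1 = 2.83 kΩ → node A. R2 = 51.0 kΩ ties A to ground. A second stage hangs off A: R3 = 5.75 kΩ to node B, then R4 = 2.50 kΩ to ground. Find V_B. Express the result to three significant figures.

V_B ≈ 9.62 mV

The second stage (R3 + R4 = 8.250 kΩ) loads node A in parallel with R2.
R2 ‖ (R3+R4) = 7.101 kΩ.
V_A = 44.4 × 7.101/(2.83 + 7.101) = 31.75 mV.
Then the unloaded second divider: V_B = V_A × R4/(R3+R4) = 31.75 × 0.3030 = 9.621 mV.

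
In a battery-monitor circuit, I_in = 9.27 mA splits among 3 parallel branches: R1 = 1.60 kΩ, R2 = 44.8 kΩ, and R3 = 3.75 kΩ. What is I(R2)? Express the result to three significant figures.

I ≈ 0.226 mA

ΣG = 1/1.60 + 1/44.8 + 1/3.75 = 0.9140.
R2 takes the fraction G_k/ΣG = 0.02232/0.9140 = 0.02442, so I = 9.27 × 0.02442 = 0.2264 mA.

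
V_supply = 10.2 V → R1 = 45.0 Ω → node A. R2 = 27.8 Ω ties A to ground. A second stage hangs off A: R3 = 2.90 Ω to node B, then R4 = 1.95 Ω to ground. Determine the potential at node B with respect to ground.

Looking into the second stage from A: R3 + R4 = 4.850 Ω appears in parallel with R2.
R2 ‖ (R3+R4) = 4.130 Ω.
First divider: V_A = V_supply · 4.130/(45.0 + 4.130) = 0.8574 V.
V_B = V_A × 0.4021 = 0.3447 V.

V_B ≈ 0.345 V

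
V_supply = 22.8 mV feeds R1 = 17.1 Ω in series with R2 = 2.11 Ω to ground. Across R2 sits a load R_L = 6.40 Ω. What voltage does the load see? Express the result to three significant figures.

V_out ≈ 1.94 mV

The load sits in parallel with R2, giving an effective lower resistance R2' = R2·R_L/(R2+R_L) = 1.587 Ω.
Now apply the divider: V_out = 22.8 × 0.08492 = 1.936 mV.
(Unloaded it would be 2.50 mV; the load pulls it down.)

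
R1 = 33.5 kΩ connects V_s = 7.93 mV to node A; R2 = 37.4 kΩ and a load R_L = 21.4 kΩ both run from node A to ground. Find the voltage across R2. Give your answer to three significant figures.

First combine the lower leg with the load: R2 ‖ R_L = 13.61 kΩ.
Then V_out = V_s · R2'/(R1 + R2') = 7.93 × 13.61/47.11 = 2.291 mV.
(Unloaded it would be 4.18 mV; the load pulls it down.)

V_out ≈ 2.29 mV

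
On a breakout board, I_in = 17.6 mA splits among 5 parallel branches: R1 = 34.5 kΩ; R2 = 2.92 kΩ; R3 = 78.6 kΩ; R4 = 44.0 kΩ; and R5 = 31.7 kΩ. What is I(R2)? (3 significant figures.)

ΣG = 1/34.5 + 1/2.92 + 1/78.6 + 1/44.0 + 1/31.7 = 0.4384.
Current divider: I(R2) = I_in · G_k/ΣG = 17.6 × (0.3425/0.4384) = 17.6 × 0.7811 = 13.75 mA.

I ≈ 13.7 mA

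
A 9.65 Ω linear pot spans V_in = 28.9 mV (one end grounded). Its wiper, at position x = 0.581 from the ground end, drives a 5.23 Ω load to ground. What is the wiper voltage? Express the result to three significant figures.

V_out ≈ 11.6 mV

Split the track: R_lower = x·R_p = 5.607 Ω, R_upper = (1−x)·R_p = 4.043 Ω.
(x·R_p) ‖ R_L = 2.706 Ω.
Loaded-divider output: V_out = 28.9 × 0.4009 = 11.59 mV.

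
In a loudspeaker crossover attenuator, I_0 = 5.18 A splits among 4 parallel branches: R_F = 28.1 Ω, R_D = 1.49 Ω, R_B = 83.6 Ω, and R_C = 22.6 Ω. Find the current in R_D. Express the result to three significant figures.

Conductances: ΣG = 1/28.1 + 1/1.49 + 1/83.6 + 1/22.6 = 0.7629 (1/Ω).
R_D takes the fraction G_k/ΣG = 0.6711/0.7629 = 0.8797, so I = 5.18 × 0.8797 = 4.557 A.

I ≈ 4.56 A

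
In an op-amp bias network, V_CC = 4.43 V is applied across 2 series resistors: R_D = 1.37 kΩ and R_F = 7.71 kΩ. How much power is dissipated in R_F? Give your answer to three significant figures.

Series current I = V_CC/ΣR = 4.43/9.080 = 0.4879 mA.
V(R_F) = I·R = 3.762 V; P = V·I = 3.762 × 0.4879 = 1.835 mW.

P ≈ 1.84 mW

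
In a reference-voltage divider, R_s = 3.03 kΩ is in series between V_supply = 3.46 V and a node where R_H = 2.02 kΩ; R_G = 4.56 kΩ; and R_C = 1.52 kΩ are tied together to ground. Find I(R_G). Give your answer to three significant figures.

I ≈ 0.147 mA

Parallel bank: R_p = 1/(1/2.02 + 1/4.56 + 1/1.52) = 0.7287 kΩ.
V_A = 3.46 × 0.7287/3.759 = 0.6708 V.
I(R_G) = V_A / R_G = 0.6708/4.56 = 0.1471 mA.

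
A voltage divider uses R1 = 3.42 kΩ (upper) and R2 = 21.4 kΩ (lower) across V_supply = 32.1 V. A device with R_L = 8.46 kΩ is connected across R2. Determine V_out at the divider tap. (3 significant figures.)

V_out ≈ 20.5 V

R2 ‖ R_L = (21.4 × 8.46)/(21.4 + 8.46) = 6.063 kΩ.
Now apply the divider: V_out = 32.1 × 0.6394 = 20.52 V.
(Unloaded it would be 27.7 V; the load pulls it down.)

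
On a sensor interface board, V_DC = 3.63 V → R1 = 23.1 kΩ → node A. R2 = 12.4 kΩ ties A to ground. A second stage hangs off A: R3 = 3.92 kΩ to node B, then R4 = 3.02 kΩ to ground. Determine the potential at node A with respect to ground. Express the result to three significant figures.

V_A ≈ 0.586 V

The second stage (R3 + R4 = 6.940 kΩ) loads node A in parallel with R2.
Effective lower resistance at A: R2 ‖ 6.940 = 4.450 kΩ.
So V_A = 3.63 × 0.1615 = 0.5863 V.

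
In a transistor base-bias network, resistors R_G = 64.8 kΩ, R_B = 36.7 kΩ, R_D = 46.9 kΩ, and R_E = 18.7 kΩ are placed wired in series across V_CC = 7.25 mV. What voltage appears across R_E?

V ≈ 0.811 mV

Series total: ΣR = 64.8 + 36.7 + 46.9 + 18.7 = 167.1 kΩ.
By the voltage-divider rule, V = 7.25 × 18.70/167.1 = 0.8113 mV.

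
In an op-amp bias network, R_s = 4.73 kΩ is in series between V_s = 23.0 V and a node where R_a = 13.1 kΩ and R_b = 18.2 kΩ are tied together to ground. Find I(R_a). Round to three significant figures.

Parallel bank: R_p = 1/(1/13.1 + 1/18.2) = 7.617 kΩ.
Node voltage V_A = V_s · R_p/(R_s + R_p) = 23.0 × 0.6169 = 14.19 V.
I(R_a) = V_A / R_a = 14.19/13.1 = 1.083 mA.

I ≈ 1.08 mA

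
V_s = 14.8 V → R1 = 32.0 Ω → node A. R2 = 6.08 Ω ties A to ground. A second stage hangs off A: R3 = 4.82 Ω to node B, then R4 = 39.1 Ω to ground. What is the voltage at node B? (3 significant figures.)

V_B ≈ 1.88 V

Looking into the second stage from A: R3 + R4 = 43.92 Ω appears in parallel with R2.
R2 ‖ (R3+R4) = 5.341 Ω.
V_A = 14.8 × 5.341/(32.0 + 5.341) = 2.117 V.
Then the unloaded second divider: V_B = V_A × R4/(R3+R4) = 2.117 × 0.8903 = 1.884 V.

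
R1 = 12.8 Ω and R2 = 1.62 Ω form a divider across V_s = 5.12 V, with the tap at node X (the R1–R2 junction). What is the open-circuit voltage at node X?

V_th ≈ 0.575 V

V_th is the unloaded tap voltage: V_s · R2/(R1+R2) = 5.12 × 0.1123 = 0.5752 V.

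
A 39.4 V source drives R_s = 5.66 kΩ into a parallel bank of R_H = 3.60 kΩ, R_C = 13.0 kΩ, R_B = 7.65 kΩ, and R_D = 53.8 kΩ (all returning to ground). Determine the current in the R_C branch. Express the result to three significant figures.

I ≈ 0.787 mA

Combine the parallel branches: R_p = (1/3.60 + 1/13.0 + 1/7.65 + 1/53.8)⁻¹ = 1.984 kΩ.
Node voltage V_A = V_CC · R_p/(R_s + R_p) = 39.4 × 0.2596 = 10.23 V.
Branch current I = V_A/R_C = 10.23/13.0 = 0.7867 mA.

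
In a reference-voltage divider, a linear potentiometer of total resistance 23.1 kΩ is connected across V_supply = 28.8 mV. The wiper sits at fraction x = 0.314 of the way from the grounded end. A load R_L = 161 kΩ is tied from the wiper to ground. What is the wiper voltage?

Lower segment x·R_p = 7.253 kΩ; upper segment (1−x)·R_p = 15.85 kΩ.
Lower segment in parallel with the load: 7.253 ‖ 161 = 6.941 kΩ.
V_out = 28.8 × 6.941/(15.85 + 6.941) = 8.772 mV.
(Unloaded: V_out = x·V_supply = 9.04 mV.)

V_out ≈ 8.77 mV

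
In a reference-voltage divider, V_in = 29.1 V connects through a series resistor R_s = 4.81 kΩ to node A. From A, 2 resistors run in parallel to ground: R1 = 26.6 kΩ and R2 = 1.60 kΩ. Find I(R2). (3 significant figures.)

Parallel bank: R_p = 1/(1/26.6 + 1/1.60) = 1.509 kΩ.
Node voltage V_A = V_in · R_p/(R_s + R_p) = 29.1 × 0.2388 = 6.950 V.
Branch current I = V_A/R2 = 6.950/1.60 = 4.344 mA.

I ≈ 4.34 mA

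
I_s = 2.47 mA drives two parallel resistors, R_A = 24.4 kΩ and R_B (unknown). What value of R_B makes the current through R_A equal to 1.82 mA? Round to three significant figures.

R_B ≈ 68.3 kΩ

Two-branch current divider: I_A = I_s · R_B/(R_A + R_B).
1.82/2.47 = R_B/(R_A + R_B) → R_B = R_A · (0.7368)/(1 − 0.7368) = 24.4 × 2.800 = 68.32 kΩ.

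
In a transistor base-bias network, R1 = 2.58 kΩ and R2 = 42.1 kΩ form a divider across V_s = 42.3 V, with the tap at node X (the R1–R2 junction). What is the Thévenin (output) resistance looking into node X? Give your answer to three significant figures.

R_th ≈ 2.43 kΩ

Zeroing V_s shorts the top of R1 to ground, so R_th = R1 ‖ R2 = 2.431 kΩ.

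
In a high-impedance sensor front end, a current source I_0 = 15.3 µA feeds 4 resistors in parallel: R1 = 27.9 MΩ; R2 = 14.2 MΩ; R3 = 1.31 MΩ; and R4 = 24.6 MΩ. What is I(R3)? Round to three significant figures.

I ≈ 12.8 µA

ΣG = 1/27.9 + 1/14.2 + 1/1.31 + 1/24.6 = 0.9103.
R3 takes the fraction G_k/ΣG = 0.7634/0.9103 = 0.8386, so I = 15.3 × 0.8386 = 12.83 µA.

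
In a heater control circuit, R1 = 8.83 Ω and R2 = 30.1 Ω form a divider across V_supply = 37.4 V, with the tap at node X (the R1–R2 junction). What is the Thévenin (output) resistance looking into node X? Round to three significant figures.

Looking into X with the source shorted: R_th = R1·R2/(R1+R2) = 8.830 × 30.1/38.93 = 6.827 Ω.

R_th ≈ 6.83 Ω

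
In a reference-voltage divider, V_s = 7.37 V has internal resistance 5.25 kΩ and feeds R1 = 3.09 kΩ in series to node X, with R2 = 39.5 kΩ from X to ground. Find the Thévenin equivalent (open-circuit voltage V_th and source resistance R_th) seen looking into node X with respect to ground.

R1' = 5.25 + 3.09 = 8.340 kΩ (source resistance + R1).
V_th is the unloaded tap voltage: V_s · R2/(R1'+R2) = 7.37 × 0.8257 = 6.085 V.
With V_s suppressed (replaced by a short), R_th = R1' ‖ R2 = (8.340 × 39.5)/(8.340 + 39.5) = 6.886 kΩ.

V_th ≈ 6.09 V, R_th ≈ 6.89 kΩ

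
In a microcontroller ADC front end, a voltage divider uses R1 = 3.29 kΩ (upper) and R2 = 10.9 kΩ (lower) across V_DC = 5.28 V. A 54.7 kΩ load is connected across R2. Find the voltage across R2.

R2 ‖ R_L = (10.9 × 54.7)/(10.9 + 54.7) = 9.089 kΩ.
Voltage divider with the loaded lower leg: V_out = 5.28 × 9.089/(3.29 + 9.089) = 5.28 × 0.7342 = 3.877 V.
(Unloaded it would be 4.06 V; the load pulls it down.)

V_out ≈ 3.88 V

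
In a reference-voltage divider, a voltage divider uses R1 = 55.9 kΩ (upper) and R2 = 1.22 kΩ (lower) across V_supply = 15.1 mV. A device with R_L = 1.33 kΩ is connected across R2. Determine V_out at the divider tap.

V_out ≈ 0.170 mV

First combine the lower leg with the load: R2 ‖ R_L = 0.6363 kΩ.
Now apply the divider: V_out = 15.1 × 0.01125 = 0.1699 mV.
(Unloaded it would be 0.323 mV; the load pulls it down.)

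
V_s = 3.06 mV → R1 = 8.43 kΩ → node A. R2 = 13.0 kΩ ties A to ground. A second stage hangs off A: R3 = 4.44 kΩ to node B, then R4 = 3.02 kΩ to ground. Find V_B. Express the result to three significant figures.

Looking into the second stage from A: R3 + R4 = 7.460 kΩ appears in parallel with R2.
R2 ‖ (R3+R4) = 4.740 kΩ.
So V_A = 3.06 × 0.3599 = 1.101 mV.
V_B = V_A × 0.4048 = 0.4458 mV.

V_B ≈ 0.446 mV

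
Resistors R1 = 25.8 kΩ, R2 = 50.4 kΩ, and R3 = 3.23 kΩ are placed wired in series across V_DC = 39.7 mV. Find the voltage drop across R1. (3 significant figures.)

Series total: ΣR = 25.8 + 50.4 + 3.23 = 79.43 kΩ.
V = V_DC · R/ΣR = 39.7 × 0.3248 = 12.90 mV.

V ≈ 12.9 mV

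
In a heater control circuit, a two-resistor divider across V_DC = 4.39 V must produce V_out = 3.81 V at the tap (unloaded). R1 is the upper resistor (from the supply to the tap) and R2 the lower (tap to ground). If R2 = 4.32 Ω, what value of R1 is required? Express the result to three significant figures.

R1 ≈ 0.658 Ω

The divider ratio is R2/(R1+R2) = 3.81/4.39 = 0.8679.
Rearranging, R1 = R2·(1−k)/k = 4.32 × 0.1522 = 0.6576 Ω.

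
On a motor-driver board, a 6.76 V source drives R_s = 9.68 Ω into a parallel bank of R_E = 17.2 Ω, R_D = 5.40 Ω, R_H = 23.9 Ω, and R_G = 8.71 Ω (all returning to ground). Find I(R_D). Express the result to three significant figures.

Equivalent of the parallel group: R_p = 2.500 Ω.
Node voltage V_A = V_supply · R_p/(R_s + R_p) = 6.76 × 0.2053 = 1.388 V.
I(R_D) = V_A / R_D = 1.388/5.40 = 0.2570 A.
(Equivalently: I_total = 0.5550 A, then current-divider fraction G_k/ΣG = 0.4630.)

I ≈ 0.257 A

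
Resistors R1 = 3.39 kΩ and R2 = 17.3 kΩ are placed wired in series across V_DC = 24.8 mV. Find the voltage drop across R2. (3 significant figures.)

Series total: ΣR = 3.39 + 17.3 = 20.69 kΩ.
V = V_DC · R/ΣR = 24.8 × 0.8362 = 20.74 mV.

V ≈ 20.7 mV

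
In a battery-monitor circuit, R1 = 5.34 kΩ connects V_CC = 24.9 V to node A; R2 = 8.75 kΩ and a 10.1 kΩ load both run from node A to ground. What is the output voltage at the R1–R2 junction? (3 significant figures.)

First combine the lower leg with the load: R2 ‖ R_L = 4.688 kΩ.
Then V_out = V_CC · R2'/(R1 + R2') = 24.9 × 4.688/10.03 = 11.64 V.

V_out ≈ 11.6 V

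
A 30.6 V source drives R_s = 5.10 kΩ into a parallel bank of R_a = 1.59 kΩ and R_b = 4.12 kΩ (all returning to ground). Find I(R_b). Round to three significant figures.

Combine the parallel branches: R_p = (1/1.59 + 1/4.12)⁻¹ = 1.147 kΩ.
Node voltage V_A = V_in · R_p/(R_s + R_p) = 30.6 × 0.1836 = 5.619 V.
Branch current I = V_A/R_b = 5.619/4.12 = 1.364 mA.

I ≈ 1.36 mA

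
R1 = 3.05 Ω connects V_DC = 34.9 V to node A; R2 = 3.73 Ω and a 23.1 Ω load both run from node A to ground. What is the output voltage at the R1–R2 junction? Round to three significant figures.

V_out ≈ 17.9 V

The load sits in parallel with R2, giving an effective lower resistance R2' = R2·R_L/(R2+R_L) = 3.211 Ω.
Then V_out = V_DC · R2'/(R1 + R2') = 34.9 × 3.211/6.261 = 17.90 V.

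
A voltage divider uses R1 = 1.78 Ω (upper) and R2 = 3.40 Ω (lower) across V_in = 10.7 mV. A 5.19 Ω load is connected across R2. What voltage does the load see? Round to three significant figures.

R2 ‖ R_L = (3.40 × 5.19)/(3.40 + 5.19) = 2.054 Ω.
Then V_out = V_in · R2'/(R1 + R2') = 10.7 × 2.054/3.834 = 5.733 mV.
(Unloaded it would be 7.02 mV; the load pulls it down.)

V_out ≈ 5.73 mV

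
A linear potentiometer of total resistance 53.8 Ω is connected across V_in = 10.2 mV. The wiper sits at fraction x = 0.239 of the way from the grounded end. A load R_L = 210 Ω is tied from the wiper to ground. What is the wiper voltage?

Split the track: R_lower = x·R_p = 12.86 Ω, R_upper = (1−x)·R_p = 40.94 Ω.
(x·R_p) ‖ R_L = 12.12 Ω.
Loaded-divider output: V_out = 10.2 × 0.2284 = 2.329 mV.

V_out ≈ 2.33 mV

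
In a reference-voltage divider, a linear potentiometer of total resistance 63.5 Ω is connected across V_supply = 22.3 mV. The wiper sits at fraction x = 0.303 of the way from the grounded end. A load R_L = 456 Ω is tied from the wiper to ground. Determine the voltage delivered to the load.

Split the track: R_lower = x·R_p = 19.24 Ω, R_upper = (1−x)·R_p = 44.26 Ω.
R_L loads the lower segment: effective lower R = 18.46 Ω.
Loaded-divider output: V_out = 22.3 × 0.2943 = 6.564 mV.
(Unloaded: V_out = x·V_supply = 6.76 mV.)

V_out ≈ 6.56 mV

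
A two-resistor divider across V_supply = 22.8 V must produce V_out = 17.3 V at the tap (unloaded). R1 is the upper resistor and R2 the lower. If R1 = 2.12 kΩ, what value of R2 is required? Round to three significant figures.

The divider ratio is R2/(R1+R2) = 17.3/22.8 = 0.7588.
So R2 = R1 · V_out/(V_supply − V_out) = 2.12 × 17.3/(22.8 − 17.3) = 2.12 × 3.145 = 6.668 kΩ.

R2 ≈ 6.67 kΩ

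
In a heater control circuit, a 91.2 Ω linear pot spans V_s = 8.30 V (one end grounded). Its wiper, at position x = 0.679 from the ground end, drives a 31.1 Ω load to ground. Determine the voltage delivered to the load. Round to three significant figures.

Lower segment x·R_p = 61.92 Ω; upper segment (1−x)·R_p = 29.28 Ω.
R_L loads the lower segment: effective lower R = 20.70 Ω.
Loaded-divider output: V_out = 8.30 × 0.4142 = 3.438 V.

V_out ≈ 3.44 V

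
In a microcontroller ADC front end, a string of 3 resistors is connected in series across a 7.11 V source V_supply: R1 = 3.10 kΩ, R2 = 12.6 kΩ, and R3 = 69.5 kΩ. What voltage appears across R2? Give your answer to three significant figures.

Series total: ΣR = 3.10 + 12.6 + 69.5 = 85.20 kΩ.
V = V_supply · R/ΣR = 7.11 × 0.1479 = 1.051 V.

V ≈ 1.05 V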